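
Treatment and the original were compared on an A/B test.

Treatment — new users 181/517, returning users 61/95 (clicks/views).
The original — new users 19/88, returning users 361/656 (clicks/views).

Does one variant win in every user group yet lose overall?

New users: Treatment 181/517 = 35.0%, the original 19/88 = 21.6% → Treatment
Returning users: Treatment 61/95 = 64.2%, the original 361/656 = 55.0% → Treatment
Overall: Treatment 242/612 = 39.5%, the original 380/744 = 51.1% → the original
Treatment wins each user group but the original wins overall — the comparison reverses. Treatment's views skew toward new users, which has a lower base rate.

Yes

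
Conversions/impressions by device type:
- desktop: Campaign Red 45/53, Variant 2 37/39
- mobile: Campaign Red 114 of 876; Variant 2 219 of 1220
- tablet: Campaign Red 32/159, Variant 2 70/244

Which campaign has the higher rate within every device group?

Variant 2

Desktop: Campaign Red 45/53 = 84.9%, Variant 2 37/39 = 94.9% → Variant 2
Mobile: Campaign Red 114/876 = 13.0%, Variant 2 219/1220 = 18.0% → Variant 2
Tablet: Campaign Red 32/159 = 20.1%, Variant 2 70/244 = 28.7% → Variant 2
Variant 2 has the higher rate in all 3 groups.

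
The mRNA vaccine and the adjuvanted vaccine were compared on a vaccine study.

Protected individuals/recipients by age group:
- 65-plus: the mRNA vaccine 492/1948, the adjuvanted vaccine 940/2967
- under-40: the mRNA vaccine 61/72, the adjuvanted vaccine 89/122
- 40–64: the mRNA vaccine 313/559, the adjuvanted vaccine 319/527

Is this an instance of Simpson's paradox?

65-plus: the mRNA vaccine 492/1948 = 25.3%, the adjuvanted vaccine 940/2967 = 31.7% → the adjuvanted vaccine
Under-40: the mRNA vaccine 61/72 = 84.7%, the adjuvanted vaccine 89/122 = 73.0% → the mRNA vaccine
40–64: the mRNA vaccine 313/559 = 56.0%, the adjuvanted vaccine 319/527 = 60.5% → the adjuvanted vaccine
Overall: the mRNA vaccine 866/2579 = 33.6%, the adjuvanted vaccine 1348/3616 = 37.3% → the adjuvanted vaccine
Neither sweeps: the mRNA vaccine wins 1 of 3 groups, the adjuvanted vaccine wins 2. The adjuvanted vaccine wins overall but not every group — no Simpson reversal.

No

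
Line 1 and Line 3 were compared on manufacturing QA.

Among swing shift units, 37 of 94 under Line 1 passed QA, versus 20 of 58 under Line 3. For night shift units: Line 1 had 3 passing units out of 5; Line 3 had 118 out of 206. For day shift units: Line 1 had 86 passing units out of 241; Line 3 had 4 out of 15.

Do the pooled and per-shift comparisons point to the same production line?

No

Swing shift: Line 1 37/94 = 39.4%, Line 3 20/58 = 34.5% → Line 1
Night shift: Line 1 3/5 = 60.0%, Line 3 118/206 = 57.3% → Line 1
Day shift: Line 1 86/241 = 35.7%, Line 3 4/15 = 26.7% → Line 1
Overall: Line 1 126/340 = 37.1%, Line 3 142/279 = 50.9% → Line 3
Line 1 wins each shift group but Line 3 wins overall — the comparison reverses. Line 1's units skew toward day shift, which has a lower base rate.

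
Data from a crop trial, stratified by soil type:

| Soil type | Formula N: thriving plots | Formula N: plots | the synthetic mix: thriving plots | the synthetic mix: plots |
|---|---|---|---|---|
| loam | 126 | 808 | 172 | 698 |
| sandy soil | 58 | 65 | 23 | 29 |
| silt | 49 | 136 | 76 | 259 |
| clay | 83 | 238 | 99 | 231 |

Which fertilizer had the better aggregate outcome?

the synthetic mix

Loam: Formula N 126/808 = 15.6%, the synthetic mix 172/698 = 24.6% → the synthetic mix
Sandy soil: Formula N 58/65 = 89.2%, the synthetic mix 23/29 = 79.3% → Formula N
Silt: Formula N 49/136 = 36.0%, the synthetic mix 76/259 = 29.3% → Formula N
Clay: Formula N 83/238 = 34.9%, the synthetic mix 99/231 = 42.9% → the synthetic mix
Overall: Formula N 316/1247 = 25.3%, the synthetic mix 370/1217 = 30.4% → the synthetic mix
(Neither sweeps every soil group, but the synthetic mix has the higher pooled rate.)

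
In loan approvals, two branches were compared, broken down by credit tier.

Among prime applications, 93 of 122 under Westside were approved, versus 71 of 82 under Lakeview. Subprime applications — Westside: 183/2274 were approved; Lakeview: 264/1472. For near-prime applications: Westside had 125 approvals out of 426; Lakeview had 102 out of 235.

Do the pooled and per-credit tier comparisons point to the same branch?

Yes

Prime: Westside 93/122 = 76.2%, Lakeview 71/82 = 86.6% → Lakeview
Subprime: Westside 183/2274 = 8.0%, Lakeview 264/1472 = 17.9% → Lakeview
Near-prime: Westside 125/426 = 29.3%, Lakeview 102/235 = 43.4% → Lakeview
Overall: Westside 401/2822 = 14.2%, Lakeview 437/1789 = 24.4% → Lakeview
Lakeview wins overall and in every credit group — no reversal.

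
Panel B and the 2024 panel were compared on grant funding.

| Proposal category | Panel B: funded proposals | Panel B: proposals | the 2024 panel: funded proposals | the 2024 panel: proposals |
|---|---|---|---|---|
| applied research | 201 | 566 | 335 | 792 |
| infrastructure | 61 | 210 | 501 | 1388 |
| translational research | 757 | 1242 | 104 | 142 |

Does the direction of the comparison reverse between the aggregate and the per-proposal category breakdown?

Applied research: Panel B 201/566 = 35.5%, the 2024 panel 335/792 = 42.3% → the 2024 panel
Infrastructure: Panel B 61/210 = 29.0%, the 2024 panel 501/1388 = 36.1% → the 2024 panel
Translational research: Panel B 757/1242 = 61.0%, the 2024 panel 104/142 = 73.2% → the 2024 panel
Overall: Panel B 1019/2018 = 50.5%, the 2024 panel 940/2322 = 40.5% → Panel B
The 2024 panel wins each proposal group but Panel B wins overall — the comparison reverses. The 2024 panel's proposals skew toward infrastructure, which has a lower base rate.

Yes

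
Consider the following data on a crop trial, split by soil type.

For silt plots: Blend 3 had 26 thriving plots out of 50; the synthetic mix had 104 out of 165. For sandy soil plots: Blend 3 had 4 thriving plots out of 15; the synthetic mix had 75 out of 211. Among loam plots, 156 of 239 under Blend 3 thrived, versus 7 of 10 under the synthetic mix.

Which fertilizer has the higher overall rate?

Silt: Blend 3 26/50 = 52.0%, the synthetic mix 104/165 = 63.0% → the synthetic mix
Sandy soil: Blend 3 4/15 = 26.7%, the synthetic mix 75/211 = 35.5% → the synthetic mix
Loam: Blend 3 156/239 = 65.3%, the synthetic mix 7/10 = 70.0% → the synthetic mix
Overall: Blend 3 186/304 = 61.2%, the synthetic mix 186/386 = 48.2% → Blend 3
(The synthetic mix wins every soil group but Blend 3 wins overall — the synthetic mix's plots skew toward the low-rate sandy soil group.)

Blend 3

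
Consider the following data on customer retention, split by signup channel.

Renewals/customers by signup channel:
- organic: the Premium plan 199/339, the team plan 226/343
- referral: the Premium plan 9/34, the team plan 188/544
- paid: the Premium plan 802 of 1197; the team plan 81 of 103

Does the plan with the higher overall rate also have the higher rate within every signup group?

Organic: the Premium plan 199/339 = 58.7%, the team plan 226/343 = 65.9% → the team plan
Referral: the Premium plan 9/34 = 26.5%, the team plan 188/544 = 34.6% → the team plan
Paid: the Premium plan 802/1197 = 67.0%, the team plan 81/103 = 78.6% → the team plan
Overall: the Premium plan 1010/1570 = 64.3%, the team plan 495/990 = 50.0% → the Premium plan
The team plan wins each signup group but the Premium plan wins overall — the comparison reverses. The team plan's customers skew toward referral, which has a lower base rate.

No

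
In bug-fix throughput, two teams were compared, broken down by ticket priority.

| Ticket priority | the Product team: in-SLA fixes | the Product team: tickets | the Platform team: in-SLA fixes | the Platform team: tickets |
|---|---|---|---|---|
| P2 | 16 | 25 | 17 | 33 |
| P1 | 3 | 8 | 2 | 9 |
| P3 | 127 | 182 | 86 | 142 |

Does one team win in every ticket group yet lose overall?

P2: the Product team 16/25 = 64.0%, the Platform team 17/33 = 51.5% → the Product team
P1: the Product team 3/8 = 37.5%, the Platform team 2/9 = 22.2% → the Product team
P3: the Product team 127/182 = 69.8%, the Platform team 86/142 = 60.6% → the Product team
Overall: the Product team 146/215 = 67.9%, the Platform team 105/184 = 57.1% → the Product team
The Product team wins overall and in every ticket group — no reversal.

No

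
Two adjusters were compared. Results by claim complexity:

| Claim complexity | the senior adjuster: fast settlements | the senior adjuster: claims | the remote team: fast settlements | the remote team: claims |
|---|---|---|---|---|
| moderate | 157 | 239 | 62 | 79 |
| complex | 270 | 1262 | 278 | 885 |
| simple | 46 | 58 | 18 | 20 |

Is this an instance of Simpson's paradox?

Moderate: the senior adjuster 157/239 = 65.7%, the remote team 62/79 = 78.5% → the remote team
Complex: the senior adjuster 270/1262 = 21.4%, the remote team 278/885 = 31.4% → the remote team
Simple: the senior adjuster 46/58 = 79.3%, the remote team 18/20 = 90.0% → the remote team
Overall: the senior adjuster 473/1559 = 30.3%, the remote team 358/984 = 36.4% → the remote team
The remote team wins overall and in every claim group — no reversal.

No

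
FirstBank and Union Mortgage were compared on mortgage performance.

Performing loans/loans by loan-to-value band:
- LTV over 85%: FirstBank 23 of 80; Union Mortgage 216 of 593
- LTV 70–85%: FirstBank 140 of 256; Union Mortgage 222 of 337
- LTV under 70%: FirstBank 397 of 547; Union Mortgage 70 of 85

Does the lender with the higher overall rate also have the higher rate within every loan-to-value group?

LTV over 85%: FirstBank 23/80 = 28.8%, Union Mortgage 216/593 = 36.4% → Union Mortgage
LTV 70–85%: FirstBank 140/256 = 54.7%, Union Mortgage 222/337 = 65.9% → Union Mortgage
LTV under 70%: FirstBank 397/547 = 72.6%, Union Mortgage 70/85 = 82.4% → Union Mortgage
Overall: FirstBank 560/883 = 63.4%, Union Mortgage 508/1015 = 50.0% → FirstBank
Union Mortgage wins each loan-to-value group but FirstBank wins overall — the comparison reverses. Union Mortgage's loans skew toward LTV over 85%, which has a lower base rate.

No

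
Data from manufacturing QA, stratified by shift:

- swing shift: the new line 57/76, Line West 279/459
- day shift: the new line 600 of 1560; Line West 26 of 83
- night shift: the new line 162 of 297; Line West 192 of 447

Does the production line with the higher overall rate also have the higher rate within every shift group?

Swing shift: the new line 57/76 = 75.0%, Line West 279/459 = 60.8% → the new line
Day shift: the new line 600/1560 = 38.5%, Line West 26/83 = 31.3% → the new line
Night shift: the new line 162/297 = 54.5%, Line West 192/447 = 43.0% → the new line
Overall: the new line 819/1933 = 42.4%, Line West 497/989 = 50.3% → Line West
The new line wins each shift group but Line West wins overall — the comparison reverses. The new line's units skew toward day shift, which has a lower base rate.

No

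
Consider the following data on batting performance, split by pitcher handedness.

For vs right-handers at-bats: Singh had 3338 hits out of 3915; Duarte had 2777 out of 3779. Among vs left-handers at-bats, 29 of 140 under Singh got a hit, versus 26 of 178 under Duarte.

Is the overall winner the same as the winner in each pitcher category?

Vs right-handers: Singh 3338/3915 = 85.3%, Duarte 2777/3779 = 73.5% → Singh
Vs left-handers: Singh 29/140 = 20.7%, Duarte 26/178 = 14.6% → Singh
Overall: Singh 3367/4055 = 83.0%, Duarte 2803/3957 = 70.8% → Singh
Singh wins overall and in every pitcher group — no reversal.

Yes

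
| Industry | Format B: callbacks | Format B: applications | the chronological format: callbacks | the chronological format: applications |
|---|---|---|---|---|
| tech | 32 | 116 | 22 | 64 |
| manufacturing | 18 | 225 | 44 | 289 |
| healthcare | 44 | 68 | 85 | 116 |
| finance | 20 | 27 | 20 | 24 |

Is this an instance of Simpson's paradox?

No

Tech: Format B 32/116 = 27.6%, the chronological format 22/64 = 34.4% → the chronological format
Manufacturing: Format B 18/225 = 8.0%, the chronological format 44/289 = 15.2% → the chronological format
Healthcare: Format B 44/68 = 64.7%, the chronological format 85/116 = 73.3% → the chronological format
Finance: Format B 20/27 = 74.1%, the chronological format 20/24 = 83.3% → the chronological format
Overall: Format B 114/436 = 26.1%, the chronological format 171/493 = 34.7% → the chronological format
The chronological format wins overall and in every industry group — no reversal.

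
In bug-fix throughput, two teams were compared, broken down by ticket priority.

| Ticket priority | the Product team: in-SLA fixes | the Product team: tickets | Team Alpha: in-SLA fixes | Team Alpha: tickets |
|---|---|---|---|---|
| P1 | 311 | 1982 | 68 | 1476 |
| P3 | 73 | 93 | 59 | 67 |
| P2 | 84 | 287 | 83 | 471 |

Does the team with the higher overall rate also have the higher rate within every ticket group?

No

P1: the Product team 311/1982 = 15.7%, Team Alpha 68/1476 = 4.6% → the Product team
P3: the Product team 73/93 = 78.5%, Team Alpha 59/67 = 88.1% → Team Alpha
P2: the Product team 84/287 = 29.3%, Team Alpha 83/471 = 17.6% → the Product team
Overall: the Product team 468/2362 = 19.8%, Team Alpha 210/2014 = 10.4% → the Product team
Neither sweeps: the Product team wins 2 of 3 groups, Team Alpha wins 1. The Product team wins overall but not every group — no Simpson reversal.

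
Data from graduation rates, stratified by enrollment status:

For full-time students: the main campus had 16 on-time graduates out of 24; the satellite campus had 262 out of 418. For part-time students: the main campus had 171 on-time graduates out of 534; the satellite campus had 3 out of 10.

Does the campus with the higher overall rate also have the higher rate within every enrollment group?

Full-time: the main campus 16/24 = 66.7%, the satellite campus 262/418 = 62.7% → the main campus
Part-time: the main campus 171/534 = 32.0%, the satellite campus 3/10 = 30.0% → the main campus
Overall: the main campus 187/558 = 33.5%, the satellite campus 265/428 = 61.9% → the satellite campus
The main campus wins each enrollment group but the satellite campus wins overall — the comparison reverses. The main campus's students skew toward part-time, which has a lower base rate.

No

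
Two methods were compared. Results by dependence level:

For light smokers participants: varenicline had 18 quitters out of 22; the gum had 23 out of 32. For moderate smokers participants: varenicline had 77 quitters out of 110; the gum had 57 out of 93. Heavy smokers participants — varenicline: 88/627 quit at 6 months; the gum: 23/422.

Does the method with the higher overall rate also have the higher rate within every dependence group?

Yes

Light smokers: varenicline 18/22 = 81.8%, the gum 23/32 = 71.9% → varenicline
Moderate smokers: varenicline 77/110 = 70.0%, the gum 57/93 = 61.3% → varenicline
Heavy smokers: varenicline 88/627 = 14.0%, the gum 23/422 = 5.5% → varenicline
Overall: varenicline 183/759 = 24.1%, the gum 103/547 = 18.8% → varenicline
Varenicline wins overall and in every dependence group — no reversal.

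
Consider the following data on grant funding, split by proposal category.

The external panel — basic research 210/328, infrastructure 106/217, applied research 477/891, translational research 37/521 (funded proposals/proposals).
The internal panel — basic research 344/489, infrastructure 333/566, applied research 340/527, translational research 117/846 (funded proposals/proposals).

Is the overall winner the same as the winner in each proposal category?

Yes

Basic research: the external panel 210/328 = 64.0%, the internal panel 344/489 = 70.3% → the internal panel
Infrastructure: the external panel 106/217 = 48.8%, the internal panel 333/566 = 58.8% → the internal panel
Applied research: the external panel 477/891 = 53.5%, the internal panel 340/527 = 64.5% → the internal panel
Translational research: the external panel 37/521 = 7.1%, the internal panel 117/846 = 13.8% → the internal panel
Overall: the external panel 830/1957 = 42.4%, the internal panel 1134/2428 = 46.7% → the internal panel
The internal panel wins overall and in every proposal group — no reversal.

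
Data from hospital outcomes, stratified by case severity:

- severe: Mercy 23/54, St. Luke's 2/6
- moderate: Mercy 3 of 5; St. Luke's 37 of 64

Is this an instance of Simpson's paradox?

Yes

Severe: Mercy 23/54 = 42.6%, St. Luke's 2/6 = 33.3% → Mercy
Moderate: Mercy 3/5 = 60.0%, St. Luke's 37/64 = 57.8% → Mercy
Overall: Mercy 26/59 = 44.1%, St. Luke's 39/70 = 55.7% → St. Luke's
Mercy wins each case group but St. Luke's wins overall — the comparison reverses. Mercy's patients skew toward severe, which has a lower base rate.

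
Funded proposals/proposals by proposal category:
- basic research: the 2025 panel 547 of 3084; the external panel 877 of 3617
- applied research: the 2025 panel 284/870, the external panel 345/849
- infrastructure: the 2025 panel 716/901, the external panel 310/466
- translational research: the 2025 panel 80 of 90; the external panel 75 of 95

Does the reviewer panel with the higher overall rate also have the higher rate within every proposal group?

No

Basic research: the 2025 panel 547/3084 = 17.7%, the external panel 877/3617 = 24.2% → the external panel
Applied research: the 2025 panel 284/870 = 32.6%, the external panel 345/849 = 40.6% → the external panel
Infrastructure: the 2025 panel 716/901 = 79.5%, the external panel 310/466 = 66.5% → the 2025 panel
Translational research: the 2025 panel 80/90 = 88.9%, the external panel 75/95 = 78.9% → the 2025 panel
Overall: the 2025 panel 1627/4945 = 32.9%, the external panel 1607/5027 = 32.0% → the 2025 panel
Neither sweeps: the 2025 panel wins 2 of 4 groups, the external panel wins 2. The 2025 panel wins overall but not every group — no Simpson reversal.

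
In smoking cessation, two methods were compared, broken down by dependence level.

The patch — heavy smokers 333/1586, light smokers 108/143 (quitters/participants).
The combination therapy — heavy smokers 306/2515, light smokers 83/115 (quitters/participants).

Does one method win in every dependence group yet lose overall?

No

Heavy smokers: the patch 333/1586 = 21.0%, the combination therapy 306/2515 = 12.2% → the patch
Light smokers: the patch 108/143 = 75.5%, the combination therapy 83/115 = 72.2% → the patch
Overall: the patch 441/1729 = 25.5%, the combination therapy 389/2630 = 14.8% → the patch
The patch wins overall and in every dependence group — no reversal.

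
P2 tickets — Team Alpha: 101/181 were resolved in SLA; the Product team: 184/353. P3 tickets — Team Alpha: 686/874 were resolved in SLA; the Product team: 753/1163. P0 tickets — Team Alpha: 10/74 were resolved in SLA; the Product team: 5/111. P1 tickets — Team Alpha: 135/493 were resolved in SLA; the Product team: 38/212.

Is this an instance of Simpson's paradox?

No

P2: Team Alpha 101/181 = 55.8%, the Product team 184/353 = 52.1% → Team Alpha
P3: Team Alpha 686/874 = 78.5%, the Product team 753/1163 = 64.7% → Team Alpha
P0: Team Alpha 10/74 = 13.5%, the Product team 5/111 = 4.5% → Team Alpha
P1: Team Alpha 135/493 = 27.4%, the Product team 38/212 = 17.9% → Team Alpha
Overall: Team Alpha 932/1622 = 57.5%, the Product team 980/1839 = 53.3% → Team Alpha
Team Alpha wins overall and in every ticket group — no reversal.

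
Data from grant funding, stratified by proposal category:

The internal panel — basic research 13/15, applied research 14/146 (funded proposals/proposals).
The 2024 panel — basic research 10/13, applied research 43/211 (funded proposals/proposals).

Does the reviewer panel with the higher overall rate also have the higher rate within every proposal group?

No

Basic research: the internal panel 13/15 = 86.7%, the 2024 panel 10/13 = 76.9% → the internal panel
Applied research: the internal panel 14/146 = 9.6%, the 2024 panel 43/211 = 20.4% → the 2024 panel
Overall: the internal panel 27/161 = 16.8%, the 2024 panel 53/224 = 23.7% → the 2024 panel
Neither sweeps: the internal panel wins 1 of 2 groups, the 2024 panel wins 1. The 2024 panel wins overall but not every group — no Simpson reversal.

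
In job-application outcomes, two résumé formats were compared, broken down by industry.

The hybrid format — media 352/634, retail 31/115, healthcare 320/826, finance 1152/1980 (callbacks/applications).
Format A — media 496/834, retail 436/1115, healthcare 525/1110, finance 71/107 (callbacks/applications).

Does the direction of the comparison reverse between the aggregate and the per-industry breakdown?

Media: the hybrid format 352/634 = 55.5%, Format A 496/834 = 59.5% → Format A
Retail: the hybrid format 31/115 = 27.0%, Format A 436/1115 = 39.1% → Format A
Healthcare: the hybrid format 320/826 = 38.7%, Format A 525/1110 = 47.3% → Format A
Finance: the hybrid format 1152/1980 = 58.2%, Format A 71/107 = 66.4% → Format A
Overall: the hybrid format 1855/3555 = 52.2%, Format A 1528/3166 = 48.3% → the hybrid format
Format A wins each industry group but the hybrid format wins overall — the comparison reverses. Format A's applications skew toward retail, which has a lower base rate.

Yes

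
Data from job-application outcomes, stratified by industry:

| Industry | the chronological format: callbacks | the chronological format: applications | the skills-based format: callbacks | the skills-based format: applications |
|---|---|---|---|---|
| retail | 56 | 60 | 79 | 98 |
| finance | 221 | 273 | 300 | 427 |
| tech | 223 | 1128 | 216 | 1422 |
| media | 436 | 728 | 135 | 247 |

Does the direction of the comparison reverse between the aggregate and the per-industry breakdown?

Retail: the chronological format 56/60 = 93.3%, the skills-based format 79/98 = 80.6% → the chronological format
Finance: the chronological format 221/273 = 81.0%, the skills-based format 300/427 = 70.3% → the chronological format
Tech: the chronological format 223/1128 = 19.8%, the skills-based format 216/1422 = 15.2% → the chronological format
Media: the chronological format 436/728 = 59.9%, the skills-based format 135/247 = 54.7% → the chronological format
Overall: the chronological format 936/2189 = 42.8%, the skills-based format 730/2194 = 33.3% → the chronological format
The chronological format wins overall and in every industry group — no reversal.

No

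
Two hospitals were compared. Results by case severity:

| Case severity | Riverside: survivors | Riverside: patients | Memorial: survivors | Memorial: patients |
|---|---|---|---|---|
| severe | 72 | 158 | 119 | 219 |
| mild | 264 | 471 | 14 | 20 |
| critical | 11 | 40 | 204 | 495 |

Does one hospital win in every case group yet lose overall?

Yes

Severe: Riverside 72/158 = 45.6%, Memorial 119/219 = 54.3% → Memorial
Mild: Riverside 264/471 = 56.1%, Memorial 14/20 = 70.0% → Memorial
Critical: Riverside 11/40 = 27.5%, Memorial 204/495 = 41.2% → Memorial
Overall: Riverside 347/669 = 51.9%, Memorial 337/734 = 45.9% → Riverside
Memorial wins each case group but Riverside wins overall — the comparison reverses. Memorial's patients skew toward critical, which has a lower base rate.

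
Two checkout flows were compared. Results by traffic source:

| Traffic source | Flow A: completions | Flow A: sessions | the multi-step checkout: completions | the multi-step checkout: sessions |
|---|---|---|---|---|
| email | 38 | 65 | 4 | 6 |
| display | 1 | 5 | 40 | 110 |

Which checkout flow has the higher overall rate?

Email: Flow A 38/65 = 58.5%, the multi-step checkout 4/6 = 66.7% → the multi-step checkout
Display: Flow A 1/5 = 20.0%, the multi-step checkout 40/110 = 36.4% → the multi-step checkout
Overall: Flow A 39/70 = 55.7%, the multi-step checkout 44/116 = 37.9% → Flow A
(The multi-step checkout wins every traffic group but Flow A wins overall — the multi-step checkout's sessions skew toward the low-rate display group.)

Flow A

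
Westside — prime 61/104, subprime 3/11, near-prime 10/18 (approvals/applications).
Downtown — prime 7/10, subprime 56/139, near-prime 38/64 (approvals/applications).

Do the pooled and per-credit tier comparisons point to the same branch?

No

Prime: Westside 61/104 = 58.7%, Downtown 7/10 = 70.0% → Downtown
Subprime: Westside 3/11 = 27.3%, Downtown 56/139 = 40.3% → Downtown
Near-prime: Westside 10/18 = 55.6%, Downtown 38/64 = 59.4% → Downtown
Overall: Westside 74/133 = 55.6%, Downtown 101/213 = 47.4% → Westside
Downtown wins each credit group but Westside wins overall — the comparison reverses. Downtown's applications skew toward subprime, which has a lower base rate.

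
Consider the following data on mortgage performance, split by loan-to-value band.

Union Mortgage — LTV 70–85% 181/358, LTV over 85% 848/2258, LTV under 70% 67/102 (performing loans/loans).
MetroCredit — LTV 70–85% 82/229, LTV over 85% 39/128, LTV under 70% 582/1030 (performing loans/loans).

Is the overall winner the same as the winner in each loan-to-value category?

No

LTV 70–85%: Union Mortgage 181/358 = 50.6%, MetroCredit 82/229 = 35.8% → Union Mortgage
LTV over 85%: Union Mortgage 848/2258 = 37.6%, MetroCredit 39/128 = 30.5% → Union Mortgage
LTV under 70%: Union Mortgage 67/102 = 65.7%, MetroCredit 582/1030 = 56.5% → Union Mortgage
Overall: Union Mortgage 1096/2718 = 40.3%, MetroCredit 703/1387 = 50.7% → MetroCredit
Union Mortgage wins each loan-to-value group but MetroCredit wins overall — the comparison reverses. Union Mortgage's loans skew toward LTV over 85%, which has a lower base rate.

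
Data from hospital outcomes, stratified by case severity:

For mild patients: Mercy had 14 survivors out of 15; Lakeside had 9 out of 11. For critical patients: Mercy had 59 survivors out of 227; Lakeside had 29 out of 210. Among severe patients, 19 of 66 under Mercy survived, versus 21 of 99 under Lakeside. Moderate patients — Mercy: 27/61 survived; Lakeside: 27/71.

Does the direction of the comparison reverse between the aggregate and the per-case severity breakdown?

Mild: Mercy 14/15 = 93.3%, Lakeside 9/11 = 81.8% → Mercy
Critical: Mercy 59/227 = 26.0%, Lakeside 29/210 = 13.8% → Mercy
Severe: Mercy 19/66 = 28.8%, Lakeside 21/99 = 21.2% → Mercy
Moderate: Mercy 27/61 = 44.3%, Lakeside 27/71 = 38.0% → Mercy
Overall: Mercy 119/369 = 32.2%, Lakeside 86/391 = 22.0% → Mercy
Mercy wins overall and in every case group — no reversal.

No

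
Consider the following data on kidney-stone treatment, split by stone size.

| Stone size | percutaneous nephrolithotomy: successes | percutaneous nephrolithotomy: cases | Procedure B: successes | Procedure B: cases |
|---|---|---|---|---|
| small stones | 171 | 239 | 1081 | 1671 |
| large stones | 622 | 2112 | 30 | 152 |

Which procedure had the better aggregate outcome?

Small stones: percutaneous nephrolithotomy 171/239 = 71.5%, Procedure B 1081/1671 = 64.7% → percutaneous nephrolithotomy
Large stones: percutaneous nephrolithotomy 622/2112 = 29.5%, Procedure B 30/152 = 19.7% → percutaneous nephrolithotomy
Overall: percutaneous nephrolithotomy 793/2351 = 33.7%, Procedure B 1111/1823 = 60.9% → Procedure B
(Percutaneous nephrolithotomy wins every stone group but Procedure B wins overall — percutaneous nephrolithotomy's cases skew toward the low-rate large stones group.)

Procedure B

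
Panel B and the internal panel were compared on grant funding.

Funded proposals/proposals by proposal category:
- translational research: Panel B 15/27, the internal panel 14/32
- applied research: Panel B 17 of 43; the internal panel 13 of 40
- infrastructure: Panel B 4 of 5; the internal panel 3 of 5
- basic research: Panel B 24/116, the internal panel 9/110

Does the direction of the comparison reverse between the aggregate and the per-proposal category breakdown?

No

Translational research: Panel B 15/27 = 55.6%, the internal panel 14/32 = 43.8% → Panel B
Applied research: Panel B 17/43 = 39.5%, the internal panel 13/40 = 32.5% → Panel B
Infrastructure: Panel B 4/5 = 80.0%, the internal panel 3/5 = 60.0% → Panel B
Basic research: Panel B 24/116 = 20.7%, the internal panel 9/110 = 8.2% → Panel B
Overall: Panel B 60/191 = 31.4%, the internal panel 39/187 = 20.9% → Panel B
Panel B wins overall and in every proposal group — no reversal.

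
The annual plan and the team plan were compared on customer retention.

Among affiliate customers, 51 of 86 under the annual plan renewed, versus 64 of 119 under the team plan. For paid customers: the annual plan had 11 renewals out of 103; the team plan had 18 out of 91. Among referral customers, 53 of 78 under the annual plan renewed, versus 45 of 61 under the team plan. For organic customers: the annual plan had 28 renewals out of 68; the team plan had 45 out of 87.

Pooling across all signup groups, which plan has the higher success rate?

Affiliate: the annual plan 51/86 = 59.3%, the team plan 64/119 = 53.8% → the annual plan
Paid: the annual plan 11/103 = 10.7%, the team plan 18/91 = 19.8% → the team plan
Referral: the annual plan 53/78 = 67.9%, the team plan 45/61 = 73.8% → the team plan
Organic: the annual plan 28/68 = 41.2%, the team plan 45/87 = 51.7% → the team plan
Overall: the annual plan 143/335 = 42.7%, the team plan 172/358 = 48.0% → the team plan
(Neither sweeps every signup group, but the team plan has the higher pooled rate.)

the team plan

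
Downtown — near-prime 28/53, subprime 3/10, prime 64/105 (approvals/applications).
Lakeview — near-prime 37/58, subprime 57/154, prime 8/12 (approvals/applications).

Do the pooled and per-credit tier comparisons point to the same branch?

No

Near-prime: Downtown 28/53 = 52.8%, Lakeview 37/58 = 63.8% → Lakeview
Subprime: Downtown 3/10 = 30.0%, Lakeview 57/154 = 37.0% → Lakeview
Prime: Downtown 64/105 = 61.0%, Lakeview 8/12 = 66.7% → Lakeview
Overall: Downtown 95/168 = 56.5%, Lakeview 102/224 = 45.5% → Downtown
Lakeview wins each credit group but Downtown wins overall — the comparison reverses. Lakeview's applications skew toward subprime, which has a lower base rate.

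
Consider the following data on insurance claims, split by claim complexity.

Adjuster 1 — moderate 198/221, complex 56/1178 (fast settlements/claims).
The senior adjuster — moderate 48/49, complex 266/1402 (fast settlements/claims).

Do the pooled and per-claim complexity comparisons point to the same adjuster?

Yes

Moderate: Adjuster 1 198/221 = 89.6%, the senior adjuster 48/49 = 98.0% → the senior adjuster
Complex: Adjuster 1 56/1178 = 4.8%, the senior adjuster 266/1402 = 19.0% → the senior adjuster
Overall: Adjuster 1 254/1399 = 18.2%, the senior adjuster 314/1451 = 21.6% → the senior adjuster
The senior adjuster wins overall and in every claim group — no reversal.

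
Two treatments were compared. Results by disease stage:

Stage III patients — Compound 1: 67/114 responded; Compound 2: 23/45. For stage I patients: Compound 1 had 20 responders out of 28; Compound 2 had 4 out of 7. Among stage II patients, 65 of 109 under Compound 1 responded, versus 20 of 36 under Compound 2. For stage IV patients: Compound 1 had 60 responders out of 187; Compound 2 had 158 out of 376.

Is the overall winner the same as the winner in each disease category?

Stage III: Compound 1 67/114 = 58.8%, Compound 2 23/45 = 51.1% → Compound 1
Stage I: Compound 1 20/28 = 71.4%, Compound 2 4/7 = 57.1% → Compound 1
Stage II: Compound 1 65/109 = 59.6%, Compound 2 20/36 = 55.6% → Compound 1
Stage IV: Compound 1 60/187 = 32.1%, Compound 2 158/376 = 42.0% → Compound 2
Overall: Compound 1 212/438 = 48.4%, Compound 2 205/464 = 44.2% → Compound 1
Neither sweeps: Compound 1 wins 3 of 4 groups, Compound 2 wins 1. Compound 1 wins overall but not every group — no Simpson reversal.

No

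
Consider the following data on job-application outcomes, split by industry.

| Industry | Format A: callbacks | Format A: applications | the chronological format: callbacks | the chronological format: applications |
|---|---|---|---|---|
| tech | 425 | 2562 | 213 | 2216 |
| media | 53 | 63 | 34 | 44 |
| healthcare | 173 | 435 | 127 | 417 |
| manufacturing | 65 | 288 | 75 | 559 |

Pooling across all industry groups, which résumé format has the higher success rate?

Format A

Tech: Format A 425/2562 = 16.6%, the chronological format 213/2216 = 9.6% → Format A
Media: Format A 53/63 = 84.1%, the chronological format 34/44 = 77.3% → Format A
Healthcare: Format A 173/435 = 39.8%, the chronological format 127/417 = 30.5% → Format A
Manufacturing: Format A 65/288 = 22.6%, the chronological format 75/559 = 13.4% → Format A
Overall: Format A 716/3348 = 21.4%, the chronological format 449/3236 = 13.9% → Format A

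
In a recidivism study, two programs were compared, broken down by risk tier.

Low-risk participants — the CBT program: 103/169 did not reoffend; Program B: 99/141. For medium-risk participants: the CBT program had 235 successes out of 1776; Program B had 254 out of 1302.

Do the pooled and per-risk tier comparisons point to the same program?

Yes

Low-risk: the CBT program 103/169 = 60.9%, Program B 99/141 = 70.2% → Program B
Medium-risk: the CBT program 235/1776 = 13.2%, Program B 254/1302 = 19.5% → Program B
Overall: the CBT program 338/1945 = 17.4%, Program B 353/1443 = 24.5% → Program B
Program B wins overall and in every risk group — no reversal.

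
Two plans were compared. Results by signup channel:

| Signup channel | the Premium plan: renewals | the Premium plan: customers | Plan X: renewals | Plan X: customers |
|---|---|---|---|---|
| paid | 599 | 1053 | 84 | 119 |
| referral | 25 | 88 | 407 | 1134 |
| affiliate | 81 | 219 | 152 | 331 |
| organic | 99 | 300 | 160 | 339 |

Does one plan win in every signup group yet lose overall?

Paid: the Premium plan 599/1053 = 56.9%, Plan X 84/119 = 70.6% → Plan X
Referral: the Premium plan 25/88 = 28.4%, Plan X 407/1134 = 35.9% → Plan X
Affiliate: the Premium plan 81/219 = 37.0%, Plan X 152/331 = 45.9% → Plan X
Organic: the Premium plan 99/300 = 33.0%, Plan X 160/339 = 47.2% → Plan X
Overall: the Premium plan 804/1660 = 48.4%, Plan X 803/1923 = 41.8% → the Premium plan
Plan X wins each signup group but the Premium plan wins overall — the comparison reverses. Plan X's customers skew toward referral, which has a lower base rate.

Yes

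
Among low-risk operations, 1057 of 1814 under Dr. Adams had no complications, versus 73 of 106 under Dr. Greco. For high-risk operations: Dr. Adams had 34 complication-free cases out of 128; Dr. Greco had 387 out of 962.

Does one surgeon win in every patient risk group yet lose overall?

Yes

Low-risk: Dr. Adams 1057/1814 = 58.3%, Dr. Greco 73/106 = 68.9% → Dr. Greco
High-risk: Dr. Adams 34/128 = 26.6%, Dr. Greco 387/962 = 40.2% → Dr. Greco
Overall: Dr. Adams 1091/1942 = 56.2%, Dr. Greco 460/1068 = 43.1% → Dr. Adams
Dr. Greco wins each patient risk group but Dr. Adams wins overall — the comparison reverses. Dr. Greco's operations skew toward high-risk, which has a lower base rate.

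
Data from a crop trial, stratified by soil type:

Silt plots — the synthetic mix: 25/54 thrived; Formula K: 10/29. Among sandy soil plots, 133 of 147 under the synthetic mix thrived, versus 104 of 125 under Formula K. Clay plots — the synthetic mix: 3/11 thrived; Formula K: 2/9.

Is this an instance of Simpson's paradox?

No

Silt: the synthetic mix 25/54 = 46.3%, Formula K 10/29 = 34.5% → the synthetic mix
Sandy soil: the synthetic mix 133/147 = 90.5%, Formula K 104/125 = 83.2% → the synthetic mix
Clay: the synthetic mix 3/11 = 27.3%, Formula K 2/9 = 22.2% → the synthetic mix
Overall: the synthetic mix 161/212 = 75.9%, Formula K 116/163 = 71.2% → the synthetic mix
The synthetic mix wins overall and in every soil group — no reversal.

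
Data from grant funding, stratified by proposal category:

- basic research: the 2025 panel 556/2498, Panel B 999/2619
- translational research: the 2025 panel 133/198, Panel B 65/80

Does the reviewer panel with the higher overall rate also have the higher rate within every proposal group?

Yes

Basic research: the 2025 panel 556/2498 = 22.3%, Panel B 999/2619 = 38.1% → Panel B
Translational research: the 2025 panel 133/198 = 67.2%, Panel B 65/80 = 81.2% → Panel B
Overall: the 2025 panel 689/2696 = 25.6%, Panel B 1064/2699 = 39.4% → Panel B
Panel B wins overall and in every proposal group — no reversal.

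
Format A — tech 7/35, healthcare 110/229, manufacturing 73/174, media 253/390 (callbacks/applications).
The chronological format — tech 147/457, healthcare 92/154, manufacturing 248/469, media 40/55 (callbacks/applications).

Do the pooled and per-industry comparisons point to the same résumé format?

No

Tech: Format A 7/35 = 20.0%, the chronological format 147/457 = 32.2% → the chronological format
Healthcare: Format A 110/229 = 48.0%, the chronological format 92/154 = 59.7% → the chronological format
Manufacturing: Format A 73/174 = 42.0%, the chronological format 248/469 = 52.9% → the chronological format
Media: Format A 253/390 = 64.9%, the chronological format 40/55 = 72.7% → the chronological format
Overall: Format A 443/828 = 53.5%, the chronological format 527/1135 = 46.4% → Format A
The chronological format wins each industry group but Format A wins overall — the comparison reverses. The chronological format's applications skew toward tech, which has a lower base rate.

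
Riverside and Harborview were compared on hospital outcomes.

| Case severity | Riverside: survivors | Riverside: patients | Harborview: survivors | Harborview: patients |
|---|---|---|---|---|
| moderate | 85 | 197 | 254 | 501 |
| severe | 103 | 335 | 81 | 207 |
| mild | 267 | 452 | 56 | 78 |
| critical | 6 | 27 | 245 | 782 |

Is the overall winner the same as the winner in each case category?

No

Moderate: Riverside 85/197 = 43.1%, Harborview 254/501 = 50.7% → Harborview
Severe: Riverside 103/335 = 30.7%, Harborview 81/207 = 39.1% → Harborview
Mild: Riverside 267/452 = 59.1%, Harborview 56/78 = 71.8% → Harborview
Critical: Riverside 6/27 = 22.2%, Harborview 245/782 = 31.3% → Harborview
Overall: Riverside 461/1011 = 45.6%, Harborview 636/1568 = 40.6% → Riverside
Harborview wins each case group but Riverside wins overall — the comparison reverses. Harborview's patients skew toward critical, which has a lower base rate.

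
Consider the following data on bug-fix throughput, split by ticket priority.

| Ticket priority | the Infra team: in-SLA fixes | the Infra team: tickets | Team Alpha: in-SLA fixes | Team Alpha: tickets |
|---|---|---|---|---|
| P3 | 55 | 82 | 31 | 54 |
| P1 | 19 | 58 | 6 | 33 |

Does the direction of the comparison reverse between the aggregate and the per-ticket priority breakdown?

P3: the Infra team 55/82 = 67.1%, Team Alpha 31/54 = 57.4% → the Infra team
P1: the Infra team 19/58 = 32.8%, Team Alpha 6/33 = 18.2% → the Infra team
Overall: the Infra team 74/140 = 52.9%, Team Alpha 37/87 = 42.5% → the Infra team
The Infra team wins overall and in every ticket group — no reversal.

No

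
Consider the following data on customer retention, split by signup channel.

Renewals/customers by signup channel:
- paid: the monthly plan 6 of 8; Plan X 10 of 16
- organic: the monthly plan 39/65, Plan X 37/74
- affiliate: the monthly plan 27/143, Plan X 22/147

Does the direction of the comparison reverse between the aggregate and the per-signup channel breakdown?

Paid: the monthly plan 6/8 = 75.0%, Plan X 10/16 = 62.5% → the monthly plan
Organic: the monthly plan 39/65 = 60.0%, Plan X 37/74 = 50.0% → the monthly plan
Affiliate: the monthly plan 27/143 = 18.9%, Plan X 22/147 = 15.0% → the monthly plan
Overall: the monthly plan 72/216 = 33.3%, Plan X 69/237 = 29.1% → the monthly plan
The monthly plan wins overall and in every signup group — no reversal.

No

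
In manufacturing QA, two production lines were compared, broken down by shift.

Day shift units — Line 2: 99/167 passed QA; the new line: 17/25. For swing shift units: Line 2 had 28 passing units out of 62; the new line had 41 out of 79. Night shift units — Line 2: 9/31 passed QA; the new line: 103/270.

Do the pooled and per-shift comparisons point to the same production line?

Day shift: Line 2 99/167 = 59.3%, the new line 17/25 = 68.0% → the new line
Swing shift: Line 2 28/62 = 45.2%, the new line 41/79 = 51.9% → the new line
Night shift: Line 2 9/31 = 29.0%, the new line 103/270 = 38.1% → the new line
Overall: Line 2 136/260 = 52.3%, the new line 161/374 = 43.0% → Line 2
The new line wins each shift group but Line 2 wins overall — the comparison reverses. The new line's units skew toward night shift, which has a lower base rate.

No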